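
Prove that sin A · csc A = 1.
LHS = sin A · (1/sin A) = 1 = RHS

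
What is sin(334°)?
sin(334°) = -0.4384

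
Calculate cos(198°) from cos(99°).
cos(198°) = cos²99° - sin²99° = -0.9511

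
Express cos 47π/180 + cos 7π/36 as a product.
cos 47π/180 + cos 7π/36 = 2 cos(41π/180) cos(π/30)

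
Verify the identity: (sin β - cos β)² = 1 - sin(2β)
LHS = sin²β - 2 sin β cos β + cos²β = (sin²β + cos²β) - 2 sin β cos β = 1 - sin(2β) = RHS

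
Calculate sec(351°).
sec(351°) = 1.012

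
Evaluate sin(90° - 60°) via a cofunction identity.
sin(90° - 60°) = cos(60°) = 1/2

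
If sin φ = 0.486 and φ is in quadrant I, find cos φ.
cos φ = 0.874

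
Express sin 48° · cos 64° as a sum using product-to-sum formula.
sin 48° cos 64° = (1/2)[sin(48°+64°) + sin(48°-64°)]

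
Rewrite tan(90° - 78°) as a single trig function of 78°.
tan(90° - 78°) = cot(78°)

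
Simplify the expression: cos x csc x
cos x csc x = cot x (using Reciprocal + quotient)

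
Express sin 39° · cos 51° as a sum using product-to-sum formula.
sin 39° cos 51° = (1/2)[sin(39°+51°) + sin(39°-51°)]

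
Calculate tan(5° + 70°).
tan(5° + 70°) = (tan 5° + tan 70°)/(1 - tan 5° tan 70°) = 2+√3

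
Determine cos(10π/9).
cos(10π/9) = -0.9397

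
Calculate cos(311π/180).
cos(311π/180) = 0.6561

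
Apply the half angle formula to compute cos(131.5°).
cos(131.5°) = -√((1 + cos 263°)/2) = -0.6626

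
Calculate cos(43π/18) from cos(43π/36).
cos(43π/18) = cos²43π/36 - sin²43π/36 = 0.342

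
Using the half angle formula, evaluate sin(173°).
sin(173°) = √((1 - cos 346°)/2) = 0.1219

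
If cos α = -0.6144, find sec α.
sec α = 1/cos α = -1.628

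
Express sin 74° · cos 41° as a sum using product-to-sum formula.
sin 74° cos 41° = (1/2)[sin(74°+41°) + sin(74°-41°)]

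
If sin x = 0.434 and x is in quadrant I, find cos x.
cos x = 0.9009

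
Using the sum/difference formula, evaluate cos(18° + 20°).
cos(18° + 20°) = cos 18° cos 20° - sin 18° sin 20° = 0.788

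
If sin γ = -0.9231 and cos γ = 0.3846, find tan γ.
tan γ = sin γ / cos γ = -2.4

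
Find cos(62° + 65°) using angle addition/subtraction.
cos(62° + 65°) = cos 62° cos 65° - sin 62° sin 65° = -0.6018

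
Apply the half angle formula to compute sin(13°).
sin(13°) = √((1 - cos 26°)/2) = 0.225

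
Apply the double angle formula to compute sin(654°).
sin(654°) = 2 sin 327° cos 327° = -0.9135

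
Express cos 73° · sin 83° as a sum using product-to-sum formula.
cos 73° sin 83° = (1/2)[sin(73°+83°) - sin(73°-83°)]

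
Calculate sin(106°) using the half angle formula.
sin(106°) = √((1 - cos 212°)/2) = 0.9613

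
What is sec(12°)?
sec(12°) = 1.022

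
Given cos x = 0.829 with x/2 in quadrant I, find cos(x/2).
cos(x/2) = ±√((1 + cos x)/2); positive since x/2 ∈ QI, so cos(x/2) = 0.9563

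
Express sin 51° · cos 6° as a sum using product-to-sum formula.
sin 51° cos 6° = (1/2)[sin(51°+6°) + sin(51°-6°)]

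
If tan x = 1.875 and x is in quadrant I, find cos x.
cos x = 0.4706 (using tan²x + 1 = sec²x)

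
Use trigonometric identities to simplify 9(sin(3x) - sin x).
9(sin(3x) - sin x) = 9(2 cos(2x) sin x) (using Sum-to-product)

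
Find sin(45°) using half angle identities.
sin(45°) = √((1 - cos 90°)/2) = √2/2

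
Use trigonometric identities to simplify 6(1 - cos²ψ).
6(1 - cos²ψ) = 6(sin²ψ) (using Pythagorean identity)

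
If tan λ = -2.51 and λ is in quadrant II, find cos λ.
cos λ = -0.3701 (using tan²λ + 1 = sec²λ)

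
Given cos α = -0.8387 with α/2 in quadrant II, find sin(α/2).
sin(α/2) = ±√((1 - cos α)/2); positive since α/2 ∈ QII, so sin(α/2) = 0.9588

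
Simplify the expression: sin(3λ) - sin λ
sin(3λ) - sin λ = 2 cos(2λ) sin λ (using Sum-to-product)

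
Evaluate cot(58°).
cot(58°) = 0.6249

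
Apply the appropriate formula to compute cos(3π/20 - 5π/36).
cos(3π/20 - 5π/36) = cos 3π/20 cos 5π/36 + sin 3π/20 sin 5π/36 = 0.9994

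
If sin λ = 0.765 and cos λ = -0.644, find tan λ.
tan λ = sin λ / cos λ = -1.188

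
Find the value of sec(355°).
sec(355°) = 1.004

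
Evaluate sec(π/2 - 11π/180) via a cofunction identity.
sec(π/2 - 11π/180) = csc(11π/180) = 5.241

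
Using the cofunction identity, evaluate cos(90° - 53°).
cos(90° - 53°) = sin(53°) = 0.7986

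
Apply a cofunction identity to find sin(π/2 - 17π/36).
sin(π/2 - 17π/36) = cos(17π/36) = 0.08716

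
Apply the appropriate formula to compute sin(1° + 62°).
sin(1° + 62°) = sin 1° cos 62° + cos 1° sin 62° = 0.891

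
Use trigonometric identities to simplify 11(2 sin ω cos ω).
11(2 sin ω cos ω) = 11(sin(2ω)) (using Double angle)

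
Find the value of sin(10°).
sin(10°) = 0.1736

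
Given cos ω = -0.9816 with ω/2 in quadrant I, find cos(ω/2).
cos(ω/2) = ±√((1 + cos ω)/2); positive since ω/2 ∈ QI, so cos(ω/2) = 0.09592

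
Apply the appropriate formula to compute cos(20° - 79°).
cos(20° - 79°) = cos 20° cos 79° + sin 20° sin 79° = 0.515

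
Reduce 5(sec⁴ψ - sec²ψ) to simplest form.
5(sec⁴ψ - sec²ψ) = 5(tan⁴ψ + tan²ψ) (using Pythagorean)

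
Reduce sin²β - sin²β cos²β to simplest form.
sin²β - sin²β cos²β = sin⁴β (using Factoring)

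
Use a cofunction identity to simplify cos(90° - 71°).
cos(90° - 71°) = sin(71°)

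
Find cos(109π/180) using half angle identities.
cos(109π/180) = -√((1 + cos 109π/90)/2) = -0.3256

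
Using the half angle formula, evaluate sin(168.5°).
sin(168.5°) = √((1 - cos 337°)/2) = 0.1994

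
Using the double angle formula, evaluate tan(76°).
tan(76°) = 2 tan 38° / (1 - tan²38°) = 4.011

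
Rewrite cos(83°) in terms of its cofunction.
cos(83°) = sin(90° - 83°) = sin(7°)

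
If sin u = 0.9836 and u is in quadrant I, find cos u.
cos u = 0.1804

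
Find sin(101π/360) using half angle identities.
sin(101π/360) = √((1 - cos 101π/180)/2) = 0.7716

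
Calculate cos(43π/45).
cos(43π/45) = -0.9903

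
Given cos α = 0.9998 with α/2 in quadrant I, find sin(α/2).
sin(α/2) = ±√((1 - cos α)/2); positive since α/2 ∈ QI, so sin(α/2) = 0.01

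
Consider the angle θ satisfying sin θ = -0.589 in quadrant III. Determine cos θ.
cos θ = ±√(1 - sin²θ) = -0.8081 (negative in QIII)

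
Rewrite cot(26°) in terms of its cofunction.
cot(26°) = tan(90° - 26°) = tan(64°)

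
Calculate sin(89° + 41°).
sin(89° + 41°) = sin 89° cos 41° + cos 89° sin 41° = 0.766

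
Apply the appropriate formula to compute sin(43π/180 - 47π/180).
sin(43π/180 - 47π/180) = sin 43π/180 cos 47π/180 - cos 43π/180 sin 47π/180 = -0.06976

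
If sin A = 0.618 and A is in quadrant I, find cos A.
cos A = 0.7862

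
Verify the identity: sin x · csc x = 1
LHS = sin x · (1/sin x) = 1 = RHS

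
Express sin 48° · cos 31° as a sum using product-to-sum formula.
sin 48° cos 31° = (1/2)[sin(48°+31°) + sin(48°-31°)]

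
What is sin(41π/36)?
sin(41π/36) = -0.4226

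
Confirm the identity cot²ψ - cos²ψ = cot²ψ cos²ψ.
LHS = cos²ψ/sin²ψ - cos²ψ = cos²ψ(1/sin²ψ - 1) = cos²ψ · (1 - sin²ψ)/sin²ψ = cos²ψ · cos²ψ/sin²ψ = cos²ψ · cot²ψ = RHS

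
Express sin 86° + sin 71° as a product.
sin 86° + sin 71° = 2 sin(78.5°) cos(7.5°)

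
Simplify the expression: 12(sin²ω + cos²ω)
12(sin²ω + cos²ω) = 12 (using Pythagorean identity)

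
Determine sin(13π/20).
sin(13π/20) = 0.891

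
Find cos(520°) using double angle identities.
cos(520°) = 2cos²260° - 1 = -0.9397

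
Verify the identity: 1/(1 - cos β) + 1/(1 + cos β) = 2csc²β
LHS = [(1 + cos β) + (1 - cos β)] / [(1 - cos β)(1 + cos β)] = 2/(1 - cos²β) = 2/sin²β = 2csc²β = RHS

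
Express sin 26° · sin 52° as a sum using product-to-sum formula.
sin 26° sin 52° = (1/2)[cos(26°-52°) - cos(26°+52°)]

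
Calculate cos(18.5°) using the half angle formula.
cos(18.5°) = √((1 + cos 37°)/2) = 0.9483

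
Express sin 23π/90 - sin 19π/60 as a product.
sin 23π/90 - sin 19π/60 = 2 cos(103π/360) sin(-11π/360)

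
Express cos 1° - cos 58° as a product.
cos 1° - cos 58° = -2 sin(29.5°) sin(-28.5°)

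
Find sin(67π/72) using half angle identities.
sin(67π/72) = √((1 - cos 67π/36)/2) = 0.2164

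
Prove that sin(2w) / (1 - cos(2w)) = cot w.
LHS = 2 sin w cos w / (2sin²w) = cos w/sin w = cot w = RHS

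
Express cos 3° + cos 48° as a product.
cos 3° + cos 48° = 2 cos(25.5°) cos(-22.5°)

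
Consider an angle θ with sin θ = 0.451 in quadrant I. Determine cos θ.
cos θ = √(1 - sin²θ) = 0.8925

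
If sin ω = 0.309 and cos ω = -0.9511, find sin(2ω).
sin(2ω) = 2 sin ω cos ω = -0.5878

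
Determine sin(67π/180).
sin(67π/180) = 0.9205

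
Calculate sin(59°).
sin(59°) = 0.8572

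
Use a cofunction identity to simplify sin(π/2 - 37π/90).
sin(π/2 - 37π/90) = cos(37π/90)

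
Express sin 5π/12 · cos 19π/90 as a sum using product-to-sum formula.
sin 5π/12 cos 19π/90 = (1/2)[sin(5π/12+19π/90) + sin(5π/12-19π/90)]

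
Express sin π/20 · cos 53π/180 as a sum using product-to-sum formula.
sin π/20 cos 53π/180 = (1/2)[sin(π/20+53π/180) + sin(π/20-53π/180)]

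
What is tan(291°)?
tan(291°) = -2.605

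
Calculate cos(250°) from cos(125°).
cos(250°) = cos²125° - sin²125° = -0.342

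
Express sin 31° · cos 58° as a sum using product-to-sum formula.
sin 31° cos 58° = (1/2)[sin(31°+58°) + sin(31°-58°)]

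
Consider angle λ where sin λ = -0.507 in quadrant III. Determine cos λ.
cos λ = ±√(1 - sin²λ) = -0.8619 (negative in QIII)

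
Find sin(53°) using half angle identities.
sin(53°) = √((1 - cos 106°)/2) = 0.7986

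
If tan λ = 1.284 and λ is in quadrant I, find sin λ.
sin λ = 0.789 (using tan²λ + 1 = sec²λ)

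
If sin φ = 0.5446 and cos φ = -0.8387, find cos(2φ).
cos(2φ) = cos²φ - sin²φ = 0.4068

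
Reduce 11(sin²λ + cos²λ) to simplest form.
11(sin²λ + cos²λ) = 11 (using Pythagorean identity)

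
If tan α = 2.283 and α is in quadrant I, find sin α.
sin α = 0.916 (using tan²α + 1 = sec²α)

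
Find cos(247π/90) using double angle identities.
cos(247π/90) = cos²247π/180 - sin²247π/180 = -0.6947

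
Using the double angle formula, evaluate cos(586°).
cos(586°) = cos²293° - sin²293° = -0.6947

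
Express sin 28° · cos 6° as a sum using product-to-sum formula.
sin 28° cos 6° = (1/2)[sin(28°+6°) + sin(28°-6°)]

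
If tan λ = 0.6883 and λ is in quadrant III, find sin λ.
sin λ = -0.567 (using tan²λ + 1 = sec²λ)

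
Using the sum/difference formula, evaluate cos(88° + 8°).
cos(88° + 8°) = cos 88° cos 8° - sin 88° sin 8° = -0.1045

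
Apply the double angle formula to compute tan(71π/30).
tan(71π/30) = 2 tan 71π/60 / (1 - tan²71π/60) = 2.246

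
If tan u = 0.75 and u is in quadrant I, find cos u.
cos u = 0.8 (using tan²u + 1 = sec²u)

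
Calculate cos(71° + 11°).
cos(71° + 11°) = cos 71° cos 11° - sin 71° sin 11° = 0.1392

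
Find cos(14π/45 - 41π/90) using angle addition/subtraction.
cos(14π/45 - 41π/90) = cos 14π/45 cos 41π/90 + sin 14π/45 sin 41π/90 = 0.8988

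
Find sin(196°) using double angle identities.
sin(196°) = 2 sin 98° cos 98° = -0.2756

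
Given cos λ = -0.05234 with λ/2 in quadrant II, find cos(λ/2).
cos(λ/2) = ±√((1 + cos λ)/2); negative since λ/2 ∈ QII, so cos(λ/2) = -0.6884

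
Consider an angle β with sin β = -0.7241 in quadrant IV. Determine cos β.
cos β = √(1 - sin²β) = 0.6897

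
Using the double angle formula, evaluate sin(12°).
sin(12°) = 2 sin 6° cos 6° = 0.2079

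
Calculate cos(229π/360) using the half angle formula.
cos(229π/360) = -√((1 + cos 229π/180)/2) = -0.4147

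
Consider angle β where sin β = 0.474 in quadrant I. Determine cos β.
cos β = √(1 - sin²β) = 0.8805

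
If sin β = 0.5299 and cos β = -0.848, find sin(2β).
sin(2β) = 2 sin β cos β = -0.8987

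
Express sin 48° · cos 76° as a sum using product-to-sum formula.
sin 48° cos 76° = (1/2)[sin(48°+76°) + sin(48°-76°)]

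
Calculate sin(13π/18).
sin(13π/18) = 0.766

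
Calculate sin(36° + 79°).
sin(36° + 79°) = sin 36° cos 79° + cos 36° sin 79° = 0.9063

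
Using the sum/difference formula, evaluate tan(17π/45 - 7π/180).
tan(17π/45 - 7π/180) = (tan 17π/45 - tan 7π/180)/(1 + tan 17π/45 tan 7π/180) = 1.804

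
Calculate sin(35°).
sin(35°) = 0.5736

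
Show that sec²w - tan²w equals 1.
LHS = 1/cos²w - sin²w/cos²w = (1 - sin²w)/cos²w = cos²w/cos²w = 1 = RHS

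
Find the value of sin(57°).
sin(57°) = 0.8387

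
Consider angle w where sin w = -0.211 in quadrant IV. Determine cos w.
cos w = √(1 - sin²w) = 0.9775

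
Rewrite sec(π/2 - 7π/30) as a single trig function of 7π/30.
sec(π/2 - 7π/30) = csc(7π/30)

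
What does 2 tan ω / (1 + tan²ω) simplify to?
2 tan ω / (1 + tan²ω) = sin(2ω) (using Double angle)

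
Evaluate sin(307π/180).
sin(307π/180) = -0.7986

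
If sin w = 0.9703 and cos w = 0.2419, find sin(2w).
sin(2w) = 2 sin w cos w = 0.4694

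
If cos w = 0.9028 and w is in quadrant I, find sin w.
sin w = 0.4301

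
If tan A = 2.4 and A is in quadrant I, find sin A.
sin A = 0.9231 (using tan²A + 1 = sec²A)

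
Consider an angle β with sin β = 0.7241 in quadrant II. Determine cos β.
cos β = ±√(1 - sin²β) = -0.6897 (negative in QII)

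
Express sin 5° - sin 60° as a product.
sin 5° - sin 60° = 2 cos(32.5°) sin(-27.5°)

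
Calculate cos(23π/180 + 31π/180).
cos(23π/180 + 31π/180) = cos 23π/180 cos 31π/180 - sin 23π/180 sin 31π/180 = 0.5878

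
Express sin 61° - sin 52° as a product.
sin 61° - sin 52° = 2 cos(56.5°) sin(4.5°)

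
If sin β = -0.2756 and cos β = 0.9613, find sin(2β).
sin(2β) = 2 sin β cos β = -0.5299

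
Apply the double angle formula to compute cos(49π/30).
cos(49π/30) = cos²49π/60 - sin²49π/60 = 0.4067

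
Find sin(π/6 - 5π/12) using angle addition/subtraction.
sin(π/6 - 5π/12) = sin π/6 cos 5π/12 - cos π/6 sin 5π/12 = -√2/2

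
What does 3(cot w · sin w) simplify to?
3(cot w · sin w) = 3(cos w) (using Quotient identity)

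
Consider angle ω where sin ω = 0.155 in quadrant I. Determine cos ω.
cos ω = √(1 - sin²ω) = 0.9879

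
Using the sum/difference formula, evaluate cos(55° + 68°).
cos(55° + 68°) = cos 55° cos 68° - sin 55° sin 68° = -0.5446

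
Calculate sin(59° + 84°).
sin(59° + 84°) = sin 59° cos 84° + cos 59° sin 84° = 0.6018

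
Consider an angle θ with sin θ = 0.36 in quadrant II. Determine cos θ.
cos θ = ±√(1 - sin²θ) = -0.933 (negative in QII)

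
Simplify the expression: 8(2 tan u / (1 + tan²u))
8(2 tan u / (1 + tan²u)) = 8(sin(2u)) (using Double angle)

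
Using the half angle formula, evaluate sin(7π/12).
sin(7π/12) = √((1 - cos 7π/6)/2) = (√6+√2)/4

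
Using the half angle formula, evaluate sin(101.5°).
sin(101.5°) = √((1 - cos 203°)/2) = 0.9799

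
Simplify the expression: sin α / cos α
sin α / cos α = tan α (using Quotient identity)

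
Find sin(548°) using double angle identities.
sin(548°) = 2 sin 274° cos 274° = -0.1392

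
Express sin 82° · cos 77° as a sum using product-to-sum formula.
sin 82° cos 77° = (1/2)[sin(82°+77°) + sin(82°-77°)]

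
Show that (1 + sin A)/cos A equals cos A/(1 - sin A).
LHS = (1 + sin A)(1 - sin A) / (cos A(1 - sin A)) = (1 - sin²A) / (cos A(1 - sin A)) = cos²A / (cos A(1 - sin A)) = cos A/(1 - sin A) = RHS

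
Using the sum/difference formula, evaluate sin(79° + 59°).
sin(79° + 59°) = sin 79° cos 59° + cos 79° sin 59° = 0.6691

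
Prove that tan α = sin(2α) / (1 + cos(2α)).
RHS = 2 sin α cos α / (2cos²α) = sin α/cos α = tan α = LHS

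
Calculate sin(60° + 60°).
sin(60° + 60°) = sin 60° cos 60° + cos 60° sin 60° = √3/2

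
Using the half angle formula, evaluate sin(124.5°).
sin(124.5°) = √((1 - cos 249°)/2) = 0.8241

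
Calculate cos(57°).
cos(57°) = 0.5446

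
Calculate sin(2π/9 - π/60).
sin(2π/9 - π/60) = sin 2π/9 cos π/60 - cos 2π/9 sin π/60 = 0.6018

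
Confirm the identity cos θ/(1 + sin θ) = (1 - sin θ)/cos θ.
RHS = (1 - sin θ)(1 + sin θ) / (cos θ(1 + sin θ)) = (1 - sin²θ) / (cos θ(1 + sin θ)) = cos²θ / (cos θ(1 + sin θ)) = cos θ/(1 + sin θ) = LHS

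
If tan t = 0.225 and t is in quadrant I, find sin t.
sin t = 0.2195 (using tan²t + 1 = sec²t)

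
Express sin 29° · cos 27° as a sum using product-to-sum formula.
sin 29° cos 27° = (1/2)[sin(29°+27°) + sin(29°-27°)]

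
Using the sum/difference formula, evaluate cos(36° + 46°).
cos(36° + 46°) = cos 36° cos 46° - sin 36° sin 46° = 0.1392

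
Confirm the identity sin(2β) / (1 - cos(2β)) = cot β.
LHS = 2 sin β cos β / (2sin²β) = cos β/sin β = cot β = RHS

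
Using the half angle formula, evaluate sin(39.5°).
sin(39.5°) = √((1 - cos 79°)/2) = 0.6361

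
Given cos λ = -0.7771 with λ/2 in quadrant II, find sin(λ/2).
sin(λ/2) = ±√((1 - cos λ)/2); positive since λ/2 ∈ QII, so sin(λ/2) = 0.9426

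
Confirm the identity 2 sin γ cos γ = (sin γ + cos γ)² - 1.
RHS = sin²γ + 2 sin γ cos γ + cos²γ - 1 = (sin²γ + cos²γ) + 2 sin γ cos γ - 1 = 1 + 2 sin γ cos γ - 1 = 2 sin γ cos γ = LHS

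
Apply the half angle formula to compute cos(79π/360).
cos(79π/360) = √((1 + cos 79π/180)/2) = 0.7716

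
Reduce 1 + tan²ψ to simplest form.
1 + tan²ψ = sec²ψ (using Pythagorean identity)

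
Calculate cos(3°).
cos(3°) = 0.9986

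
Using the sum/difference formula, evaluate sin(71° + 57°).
sin(71° + 57°) = sin 71° cos 57° + cos 71° sin 57° = 0.788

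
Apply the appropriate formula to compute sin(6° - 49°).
sin(6° - 49°) = sin 6° cos 49° - cos 6° sin 49° = -0.682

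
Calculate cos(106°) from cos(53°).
cos(106°) = cos²53° - sin²53° = -0.2756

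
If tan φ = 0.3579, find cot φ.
cot φ = 1/tan φ = 2.794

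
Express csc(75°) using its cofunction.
csc(75°) = sec(90° - 75°) = sec(15°)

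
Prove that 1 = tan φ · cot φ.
RHS = (sin φ/cos φ) · (cos φ/sin φ) = 1 = LHS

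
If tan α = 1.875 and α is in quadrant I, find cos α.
cos α = 0.4706 (using tan²α + 1 = sec²α)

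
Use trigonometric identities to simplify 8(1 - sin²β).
8(1 - sin²β) = 8(cos²β) (using Pythagorean identity)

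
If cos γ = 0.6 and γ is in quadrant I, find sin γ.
sin γ = 0.8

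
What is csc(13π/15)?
csc(13π/15) = 2.459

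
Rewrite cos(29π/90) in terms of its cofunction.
cos(29π/90) = sin(π/2 - 29π/90) = sin(8π/45)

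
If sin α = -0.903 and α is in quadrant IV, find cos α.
cos α = 0.4296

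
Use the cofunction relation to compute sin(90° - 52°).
sin(90° - 52°) = cos(52°) = 0.6157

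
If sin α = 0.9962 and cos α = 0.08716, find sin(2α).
sin(2α) = 2 sin α cos α = 0.1737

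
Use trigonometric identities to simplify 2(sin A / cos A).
2(sin A / cos A) = 2(tan A) (using Quotient identity)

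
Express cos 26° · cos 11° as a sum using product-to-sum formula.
cos 26° cos 11° = (1/2)[cos(26°-11°) + cos(26°+11°)]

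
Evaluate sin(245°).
sin(245°) = -0.9063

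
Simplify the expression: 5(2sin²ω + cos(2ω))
5(2sin²ω + cos(2ω)) = 5 (using Double angle)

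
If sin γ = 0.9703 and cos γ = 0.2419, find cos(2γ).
cos(2γ) = cos²γ - sin²γ = -0.883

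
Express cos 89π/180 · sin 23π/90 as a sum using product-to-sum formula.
cos 89π/180 sin 23π/90 = (1/2)[sin(89π/180+23π/90) - sin(89π/180-23π/90)]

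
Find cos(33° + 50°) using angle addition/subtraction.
cos(33° + 50°) = cos 33° cos 50° - sin 33° sin 50° = 0.1219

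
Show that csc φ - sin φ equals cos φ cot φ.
LHS = 1/sin φ - sin φ = (1 - sin²φ)/sin φ = cos²φ/sin φ = cos φ · (cos φ/sin φ) = cos φ cot φ = RHS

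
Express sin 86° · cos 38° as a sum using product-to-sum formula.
sin 86° cos 38° = (1/2)[sin(86°+38°) + sin(86°-38°)]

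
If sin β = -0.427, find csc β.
csc β = 1/sin β = -2.342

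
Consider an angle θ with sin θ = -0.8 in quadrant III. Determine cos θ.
cos θ = ±√(1 - sin²θ) = -0.6 (negative in QIII)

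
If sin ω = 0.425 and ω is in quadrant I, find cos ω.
cos ω = 0.9052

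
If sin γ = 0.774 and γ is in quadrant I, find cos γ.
cos γ = 0.6332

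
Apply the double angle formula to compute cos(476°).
cos(476°) = cos²238° - sin²238° = -0.4384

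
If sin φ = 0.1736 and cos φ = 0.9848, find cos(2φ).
cos(2φ) = cos²φ - sin²φ = 0.9397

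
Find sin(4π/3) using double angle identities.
sin(4π/3) = 2 sin 2π/3 cos 2π/3 = -√3/2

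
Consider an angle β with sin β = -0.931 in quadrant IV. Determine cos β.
cos β = √(1 - sin²β) = 0.365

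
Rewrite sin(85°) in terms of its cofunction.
sin(85°) = cos(90° - 85°) = cos(5°)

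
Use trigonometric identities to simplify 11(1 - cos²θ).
11(1 - cos²θ) = 11(sin²θ) (using Pythagorean identity)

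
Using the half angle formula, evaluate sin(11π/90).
sin(11π/90) = √((1 - cos 11π/45)/2) = 0.3746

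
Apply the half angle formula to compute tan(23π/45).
tan(23π/45) = sin 46π/45 / (1 + cos 46π/45) = -28.64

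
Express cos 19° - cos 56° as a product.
cos 19° - cos 56° = -2 sin(37.5°) sin(-18.5°)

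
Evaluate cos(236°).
cos(236°) = -0.5592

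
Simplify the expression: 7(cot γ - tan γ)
7(cot γ - tan γ) = 7(2 cot(2γ)) (using Double angle)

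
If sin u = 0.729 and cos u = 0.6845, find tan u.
tan u = sin u / cos u = 1.065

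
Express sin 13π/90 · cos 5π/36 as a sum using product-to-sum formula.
sin 13π/90 cos 5π/36 = (1/2)[sin(13π/90+5π/36) + sin(13π/90-5π/36)]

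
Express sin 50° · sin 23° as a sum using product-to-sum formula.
sin 50° sin 23° = (1/2)[cos(50°-23°) - cos(50°+23°)]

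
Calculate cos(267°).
cos(267°) = -0.05234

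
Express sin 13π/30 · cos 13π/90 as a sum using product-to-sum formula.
sin 13π/30 cos 13π/90 = (1/2)[sin(13π/30+13π/90) + sin(13π/30-13π/90)]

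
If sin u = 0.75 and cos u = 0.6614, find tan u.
tan u = sin u / cos u = 1.134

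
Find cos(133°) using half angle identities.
cos(133°) = -√((1 + cos 266°)/2) = -0.682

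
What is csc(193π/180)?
csc(193π/180) = -4.445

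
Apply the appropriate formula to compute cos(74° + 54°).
cos(74° + 54°) = cos 74° cos 54° - sin 74° sin 54° = -0.6157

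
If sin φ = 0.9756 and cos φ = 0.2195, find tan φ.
tan φ = sin φ / cos φ = 4.445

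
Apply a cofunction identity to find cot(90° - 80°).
cot(90° - 80°) = tan(80°) = 5.671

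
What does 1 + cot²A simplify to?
1 + cot²A = csc²A (using Pythagorean identity)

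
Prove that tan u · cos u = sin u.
LHS = (sin u/cos u) · cos u = sin u = RHS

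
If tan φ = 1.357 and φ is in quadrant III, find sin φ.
sin φ = -0.805 (using tan²φ + 1 = sec²φ)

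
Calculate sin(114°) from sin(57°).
sin(114°) = 2 sin 57° cos 57° = 0.9135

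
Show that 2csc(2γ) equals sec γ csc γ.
LHS = 2/sin(2γ) = 2/(2 sin γ cos γ) = 1/(sin γ cos γ) = (1/cos γ)(1/sin γ) = sec γ csc γ = RHS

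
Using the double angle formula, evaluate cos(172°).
cos(172°) = cos²86° - sin²86° = -0.9903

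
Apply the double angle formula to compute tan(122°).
tan(122°) = 2 tan 61° / (1 - tan²61°) = -1.6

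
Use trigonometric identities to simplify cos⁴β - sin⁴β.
cos⁴β - sin⁴β = cos(2β) (using Factoring + double angle)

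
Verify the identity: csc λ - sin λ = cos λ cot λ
LHS = 1/sin λ - sin λ = (1 - sin²λ)/sin λ = cos²λ/sin λ = cos λ · (cos λ/sin λ) = cos λ cot λ = RHS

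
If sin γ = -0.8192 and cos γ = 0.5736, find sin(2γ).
sin(2γ) = 2 sin γ cos γ = -0.9398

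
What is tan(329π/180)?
tan(329π/180) = -0.6009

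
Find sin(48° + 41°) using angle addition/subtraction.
sin(48° + 41°) = sin 48° cos 41° + cos 48° sin 41° = 0.9998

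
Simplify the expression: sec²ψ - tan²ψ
sec²ψ - tan²ψ = 1 (using Pythagorean identity)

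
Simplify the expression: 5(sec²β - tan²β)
5(sec²β - tan²β) = 5 (using Pythagorean identity)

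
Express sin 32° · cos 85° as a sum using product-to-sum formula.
sin 32° cos 85° = (1/2)[sin(32°+85°) + sin(32°-85°)]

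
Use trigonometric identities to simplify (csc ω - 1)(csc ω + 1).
(csc ω - 1)(csc ω + 1) = cot²ω (using Diff. of squares)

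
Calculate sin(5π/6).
sin(5π/6) = 1/2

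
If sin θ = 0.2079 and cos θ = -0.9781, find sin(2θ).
sin(2θ) = 2 sin θ cos θ = -0.4067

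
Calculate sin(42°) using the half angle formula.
sin(42°) = √((1 - cos 84°)/2) = 0.6691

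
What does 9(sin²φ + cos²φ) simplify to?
9(sin²φ + cos²φ) = 9 (using Pythagorean identity)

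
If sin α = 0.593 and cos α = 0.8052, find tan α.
tan α = sin α / cos α = 0.7365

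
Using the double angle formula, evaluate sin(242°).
sin(242°) = 2 sin 121° cos 121° = -0.8829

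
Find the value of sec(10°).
sec(10°) = 1.015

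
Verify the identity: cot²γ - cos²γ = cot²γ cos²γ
LHS = cos²γ/sin²γ - cos²γ = cos²γ(1/sin²γ - 1) = cos²γ · (1 - sin²γ)/sin²γ = cos²γ · cos²γ/sin²γ = cos²γ · cot²γ = RHS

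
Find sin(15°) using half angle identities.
sin(15°) = √((1 - cos 30°)/2) = (√6-√2)/4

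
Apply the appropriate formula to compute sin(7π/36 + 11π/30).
sin(7π/36 + 11π/30) = sin 7π/36 cos 11π/30 + cos 7π/36 sin 11π/30 = 0.9816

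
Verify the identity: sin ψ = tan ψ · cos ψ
RHS = (sin ψ/cos ψ) · cos ψ = sin ψ = LHS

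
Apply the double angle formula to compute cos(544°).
cos(544°) = cos²272° - sin²272° = -0.9976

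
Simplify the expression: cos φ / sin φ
cos φ / sin φ = cot φ (using Quotient identity)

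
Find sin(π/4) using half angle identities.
sin(π/4) = √((1 - cos π/2)/2) = √2/2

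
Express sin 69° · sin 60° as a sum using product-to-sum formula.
sin 69° sin 60° = (1/2)[cos(69°-60°) - cos(69°+60°)]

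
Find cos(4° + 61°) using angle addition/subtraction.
cos(4° + 61°) = cos 4° cos 61° - sin 4° sin 61° = 0.4226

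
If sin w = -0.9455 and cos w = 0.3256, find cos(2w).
cos(2w) = cos²w - sin²w = -0.788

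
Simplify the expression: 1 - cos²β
1 - cos²β = sin²β (using Pythagorean identity)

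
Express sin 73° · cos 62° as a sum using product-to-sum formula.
sin 73° cos 62° = (1/2)[sin(73°+62°) + sin(73°-62°)]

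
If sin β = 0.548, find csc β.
csc β = 1/sin β = 1.825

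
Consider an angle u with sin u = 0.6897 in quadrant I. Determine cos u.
cos u = √(1 - sin²u) = 0.7241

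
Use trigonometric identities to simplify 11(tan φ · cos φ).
11(tan φ · cos φ) = 11(sin φ) (using Quotient identity)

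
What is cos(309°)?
cos(309°) = 0.6293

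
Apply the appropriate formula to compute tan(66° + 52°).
tan(66° + 52°) = (tan 66° + tan 52°)/(1 - tan 66° tan 52°) = -1.881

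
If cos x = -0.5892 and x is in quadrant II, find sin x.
sin x = 0.808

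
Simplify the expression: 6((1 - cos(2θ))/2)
6((1 - cos(2θ))/2) = 6(sin²θ) (using Power reduction)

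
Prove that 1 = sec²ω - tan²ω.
RHS = 1/cos²ω - sin²ω/cos²ω = (1 - sin²ω)/cos²ω = cos²ω/cos²ω = 1 = LHS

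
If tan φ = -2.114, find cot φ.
cot φ = 1/tan φ = -0.473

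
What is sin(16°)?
sin(16°) = 0.2756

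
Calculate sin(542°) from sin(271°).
sin(542°) = 2 sin 271° cos 271° = -0.0349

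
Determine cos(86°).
cos(86°) = 0.06976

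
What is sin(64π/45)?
sin(64π/45) = -0.9703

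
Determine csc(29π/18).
csc(29π/18) = -1.064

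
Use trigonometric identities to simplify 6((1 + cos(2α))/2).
6((1 + cos(2α))/2) = 6(cos²α) (using Power reduction)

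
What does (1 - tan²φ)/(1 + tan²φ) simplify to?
(1 - tan²φ)/(1 + tan²φ) = cos(2φ) (using Double angle)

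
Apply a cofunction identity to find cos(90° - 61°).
cos(90° - 61°) = sin(61°) = 0.8746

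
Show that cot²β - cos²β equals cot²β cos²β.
LHS = cos²β/sin²β - cos²β = cos²β(1/sin²β - 1) = cos²β · (1 - sin²β)/sin²β = cos²β · cos²β/sin²β = cos²β · cot²β = RHS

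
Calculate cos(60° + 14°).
cos(60° + 14°) = cos 60° cos 14° - sin 60° sin 14° = 0.2756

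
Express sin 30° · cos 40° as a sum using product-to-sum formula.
sin 30° cos 40° = (1/2)[sin(30°+40°) + sin(30°-40°)]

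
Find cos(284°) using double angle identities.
cos(284°) = cos²142° - sin²142° = 0.2419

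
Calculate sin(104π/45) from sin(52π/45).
sin(104π/45) = 2 sin 52π/45 cos 52π/45 = 0.829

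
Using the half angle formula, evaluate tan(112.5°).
tan(112.5°) = sin 225° / (1 + cos 225°) = -2.414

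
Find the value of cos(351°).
cos(351°) = 0.9877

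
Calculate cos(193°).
cos(193°) = -0.9744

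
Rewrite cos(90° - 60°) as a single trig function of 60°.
cos(90° - 60°) = sin(60°)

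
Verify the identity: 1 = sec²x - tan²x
RHS = 1/cos²x - sin²x/cos²x = (1 - sin²x)/cos²x = cos²x/cos²x = 1 = LHS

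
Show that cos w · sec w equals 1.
LHS = cos w · (1/cos w) = 1 = RHS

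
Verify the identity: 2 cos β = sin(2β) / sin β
RHS = 2 sin β cos β / sin β = 2 cos β = LHS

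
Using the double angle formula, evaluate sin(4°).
sin(4°) = 2 sin 2° cos 2° = 0.06976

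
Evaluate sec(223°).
sec(223°) = -1.367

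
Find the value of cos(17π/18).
cos(17π/18) = -0.9848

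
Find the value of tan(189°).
tan(189°) = 0.1584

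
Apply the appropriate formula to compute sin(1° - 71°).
sin(1° - 71°) = sin 1° cos 71° - cos 1° sin 71° = -0.9397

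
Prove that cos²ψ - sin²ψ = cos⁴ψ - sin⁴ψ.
RHS = (cos²ψ - sin²ψ)(cos²ψ + sin²ψ) = (cos²ψ - sin²ψ) · 1 = cos²ψ - sin²ψ = LHS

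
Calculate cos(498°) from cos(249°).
cos(498°) = cos²249° - sin²249° = -0.7431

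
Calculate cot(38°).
cot(38°) = 1.28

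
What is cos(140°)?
cos(140°) = -0.766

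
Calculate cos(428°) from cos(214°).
cos(428°) = cos²214° - sin²214° = 0.3746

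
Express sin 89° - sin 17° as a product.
sin 89° - sin 17° = 2 cos(53°) sin(36°)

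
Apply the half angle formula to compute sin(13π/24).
sin(13π/24) = √((1 - cos 13π/12)/2) = 0.9914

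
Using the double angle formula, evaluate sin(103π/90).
sin(103π/90) = 2 sin 103π/180 cos 103π/180 = -0.4384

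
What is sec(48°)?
sec(48°) = 1.494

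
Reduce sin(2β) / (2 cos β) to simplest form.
sin(2β) / (2 cos β) = sin β (using Double angle)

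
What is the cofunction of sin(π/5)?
sin(π/5) = cos(π/2 - π/5) = cos(3π/10)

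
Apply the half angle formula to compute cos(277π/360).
cos(277π/360) = -√((1 + cos 277π/180)/2) = -0.749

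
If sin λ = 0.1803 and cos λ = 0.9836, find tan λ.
tan λ = sin λ / cos λ = 0.1833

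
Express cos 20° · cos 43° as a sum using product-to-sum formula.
cos 20° cos 43° = (1/2)[cos(20°-43°) + cos(20°+43°)]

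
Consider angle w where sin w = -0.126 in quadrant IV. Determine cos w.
cos w = √(1 - sin²w) = 0.992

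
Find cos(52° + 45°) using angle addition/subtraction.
cos(52° + 45°) = cos 52° cos 45° - sin 52° sin 45° = -0.1219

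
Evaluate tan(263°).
tan(263°) = 8.144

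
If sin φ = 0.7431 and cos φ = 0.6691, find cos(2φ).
cos(2φ) = cos²φ - sin²φ = -0.1045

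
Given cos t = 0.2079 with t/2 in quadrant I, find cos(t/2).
cos(t/2) = ±√((1 + cos t)/2); positive since t/2 ∈ QI, so cos(t/2) = 0.7771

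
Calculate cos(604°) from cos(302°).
cos(604°) = cos²302° - sin²302° = -0.4384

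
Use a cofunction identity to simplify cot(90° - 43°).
cot(90° - 43°) = tan(43°)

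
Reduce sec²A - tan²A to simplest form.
sec²A - tan²A = 1 (using Pythagorean identity)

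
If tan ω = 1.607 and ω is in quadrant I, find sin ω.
sin ω = 0.849 (using tan²ω + 1 = sec²ω)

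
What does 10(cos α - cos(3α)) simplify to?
10(cos α - cos(3α)) = 10(2 sin(2α) sin α) (using Sum-to-product)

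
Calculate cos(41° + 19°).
cos(41° + 19°) = cos 41° cos 19° - sin 41° sin 19° = 1/2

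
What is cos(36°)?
cos(36°) = 0.809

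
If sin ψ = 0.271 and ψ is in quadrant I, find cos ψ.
cos ψ = 0.9626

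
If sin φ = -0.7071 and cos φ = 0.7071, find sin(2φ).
sin(2φ) = 2 sin φ cos φ = -1.0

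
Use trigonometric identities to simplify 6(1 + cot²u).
6(1 + cot²u) = 6(csc²u) (using Pythagorean identity)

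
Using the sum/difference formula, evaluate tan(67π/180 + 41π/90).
tan(67π/180 + 41π/90) = (tan 67π/180 + tan 41π/90)/(1 - tan 67π/180 tan 41π/90) = -0.6009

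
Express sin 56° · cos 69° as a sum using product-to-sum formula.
sin 56° cos 69° = (1/2)[sin(56°+69°) + sin(56°-69°)]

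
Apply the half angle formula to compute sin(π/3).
sin(π/3) = √((1 - cos 2π/3)/2) = √3/2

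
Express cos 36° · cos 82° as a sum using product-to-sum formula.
cos 36° cos 82° = (1/2)[cos(36°-82°) + cos(36°+82°)]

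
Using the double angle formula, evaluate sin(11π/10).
sin(11π/10) = 2 sin 11π/20 cos 11π/20 = -0.309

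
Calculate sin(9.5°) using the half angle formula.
sin(9.5°) = √((1 - cos 19°)/2) = 0.165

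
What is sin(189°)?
sin(189°) = -0.1564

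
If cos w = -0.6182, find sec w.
sec w = 1/cos w = -1.618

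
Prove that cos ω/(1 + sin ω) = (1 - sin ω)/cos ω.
RHS = (1 - sin ω)(1 + sin ω) / (cos ω(1 + sin ω)) = (1 - sin²ω) / (cos ω(1 + sin ω)) = cos²ω / (cos ω(1 + sin ω)) = cos ω/(1 + sin ω) = LHS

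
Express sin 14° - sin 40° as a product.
sin 14° - sin 40° = 2 cos(27°) sin(-13°)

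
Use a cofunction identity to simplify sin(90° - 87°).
sin(90° - 87°) = cos(87°)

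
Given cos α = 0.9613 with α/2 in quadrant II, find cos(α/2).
cos(α/2) = ±√((1 + cos α)/2); negative since α/2 ∈ QII, so cos(α/2) = -0.9903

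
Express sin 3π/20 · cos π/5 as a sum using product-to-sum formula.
sin 3π/20 cos π/5 = (1/2)[sin(3π/20+π/5) + sin(3π/20-π/5)]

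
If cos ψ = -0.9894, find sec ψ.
sec ψ = 1/cos ψ = -1.011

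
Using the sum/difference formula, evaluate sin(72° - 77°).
sin(72° - 77°) = sin 72° cos 77° - cos 72° sin 77° = -0.08716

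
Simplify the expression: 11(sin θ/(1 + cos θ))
11(sin θ/(1 + cos θ)) = 11(tan(θ/2)) (using Half angle)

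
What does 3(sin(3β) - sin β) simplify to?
3(sin(3β) - sin β) = 3(2 cos(2β) sin β) (using Sum-to-product)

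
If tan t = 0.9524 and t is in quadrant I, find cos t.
cos t = 0.7241 (using tan²t + 1 = sec²t)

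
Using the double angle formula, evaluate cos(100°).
cos(100°) = cos²50° - sin²50° = -0.1736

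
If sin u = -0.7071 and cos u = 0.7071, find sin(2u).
sin(2u) = 2 sin u cos u = -1.0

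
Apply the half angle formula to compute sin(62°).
sin(62°) = √((1 - cos 124°)/2) = 0.8829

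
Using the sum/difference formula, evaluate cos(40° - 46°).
cos(40° - 46°) = cos 40° cos 46° + sin 40° sin 46° = 0.9945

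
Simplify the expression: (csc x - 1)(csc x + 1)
(csc x - 1)(csc x + 1) = cot²x (using Diff. of squares)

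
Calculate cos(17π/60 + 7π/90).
cos(17π/60 + 7π/90) = cos 17π/60 cos 7π/90 - sin 17π/60 sin 7π/90 = 0.4226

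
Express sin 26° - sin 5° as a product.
sin 26° - sin 5° = 2 cos(15.5°) sin(10.5°)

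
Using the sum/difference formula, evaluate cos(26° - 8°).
cos(26° - 8°) = cos 26° cos 8° + sin 26° sin 8° = 0.9511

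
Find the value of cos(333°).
cos(333°) = 0.891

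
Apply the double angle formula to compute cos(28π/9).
cos(28π/9) = cos²14π/9 - sin²14π/9 = -0.9397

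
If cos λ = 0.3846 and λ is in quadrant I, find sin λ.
sin λ = 0.9231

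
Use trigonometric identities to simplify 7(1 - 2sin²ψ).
7(1 - 2sin²ψ) = 7(cos(2ψ)) (using Double angle)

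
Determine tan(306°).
tan(306°) = -1.376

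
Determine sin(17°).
sin(17°) = 0.2924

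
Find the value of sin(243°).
sin(243°) = -0.891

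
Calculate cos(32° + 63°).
cos(32° + 63°) = cos 32° cos 63° - sin 32° sin 63° = -0.08716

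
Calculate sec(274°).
sec(274°) = 14.34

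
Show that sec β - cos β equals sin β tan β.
LHS = 1/cos β - cos β = (1 - cos²β)/cos β = sin²β/cos β = sin β · (sin β/cos β) = sin β tan β = RHS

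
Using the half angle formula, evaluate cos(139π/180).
cos(139π/180) = -√((1 + cos 139π/90)/2) = -0.7547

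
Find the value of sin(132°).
sin(132°) = 0.7431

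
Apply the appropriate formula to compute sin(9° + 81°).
sin(9° + 81°) = sin 9° cos 81° + cos 9° sin 81° = 1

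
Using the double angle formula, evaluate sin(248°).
sin(248°) = 2 sin 124° cos 124° = -0.9272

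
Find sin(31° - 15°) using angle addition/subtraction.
sin(31° - 15°) = sin 31° cos 15° - cos 31° sin 15° = 0.2756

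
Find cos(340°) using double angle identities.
cos(340°) = cos²170° - sin²170° = 0.9397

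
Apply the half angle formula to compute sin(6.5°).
sin(6.5°) = √((1 - cos 13°)/2) = 0.1132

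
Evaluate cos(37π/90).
cos(37π/90) = 0.2756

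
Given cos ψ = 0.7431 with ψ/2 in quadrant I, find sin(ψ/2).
sin(ψ/2) = ±√((1 - cos ψ)/2); positive since ψ/2 ∈ QI, so sin(ψ/2) = 0.3584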